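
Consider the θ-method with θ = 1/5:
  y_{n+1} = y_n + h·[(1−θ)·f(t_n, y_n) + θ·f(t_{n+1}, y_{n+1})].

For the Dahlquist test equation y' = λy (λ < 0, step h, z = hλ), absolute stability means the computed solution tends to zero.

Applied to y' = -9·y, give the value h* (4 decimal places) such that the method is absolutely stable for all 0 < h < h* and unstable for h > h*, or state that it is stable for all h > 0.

(-3.3333,0); λ=-9 ⇒ h* = (10/3)/9 = 0.3704.

Test eqn y'=λy, z=hλ:
  y_{n+1} = y_n + z·[4/5·y_n + 1/5·y_{n+1}] ⇒ (1 − 1/5z)y_{n+1} = (1 + 4/5z)y_n
  ⇒ R(z) = (1 + 4/5z)/(1 − 1/5z).

Boundary: |R(x)|=1, x<0.
x=-1.01: |R|=0.1597
R=−1: 1+4/5x = −1+1/5x ⇒ -3/5x=2 ⇒ x=2/(-3/5)=-3.3333
Confirm numerically:
  x=-3.010: |R|=0.87890 <1
  x=-2.230: |R|=0.54219 <1
  x=-1.637: |R|=0.23324 <1
  x=-3.926: |R|=1.19919 >1
  x=-3.600: |R|=1.09302 >1
  x=-3.482: |R|=1.05258 >1
Interval (-3.3333, 0).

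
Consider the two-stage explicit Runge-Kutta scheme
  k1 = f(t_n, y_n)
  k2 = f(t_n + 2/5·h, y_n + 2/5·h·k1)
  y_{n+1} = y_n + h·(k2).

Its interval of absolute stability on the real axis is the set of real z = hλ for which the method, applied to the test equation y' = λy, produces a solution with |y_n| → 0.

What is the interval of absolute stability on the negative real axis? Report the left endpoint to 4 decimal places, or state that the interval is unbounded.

Set f=λy, z=hλ:
  k1=λy_n ⇒ h·k1=z·y_n;  k2=λ(1+2/5z)y_n ⇒ h·k2=z(1+2/5z)y_n
  y_{n+1}/y_n = 1 + z(1+2/5z) = 1 + z + 2/5z²
  R(z) = 1 + z + 2/5z².

Find x<0 with |R(x)|<1.
x=-0.46: |R|=0.6246
R=1: x+2/5x²=0 ⇒ x=−5/2=-2.5000; min R=1−1/(4·2/5)=0.3750>−1
Confirm numerically:
  x=-2.398: |R|=0.90216 <1
  x=-1.400: |R|=0.38400 <1
  x=-1.350: |R|=0.37900 <1
  x=-1.099: |R|=0.38412 <1
  x=-2.778: |R|=1.30891 >1
  x=-2.609: |R|=1.11375 >1
  x=-2.591: |R|=1.09431 >1
Interval (-2.5000, 0).

z∈(-2.5000,0).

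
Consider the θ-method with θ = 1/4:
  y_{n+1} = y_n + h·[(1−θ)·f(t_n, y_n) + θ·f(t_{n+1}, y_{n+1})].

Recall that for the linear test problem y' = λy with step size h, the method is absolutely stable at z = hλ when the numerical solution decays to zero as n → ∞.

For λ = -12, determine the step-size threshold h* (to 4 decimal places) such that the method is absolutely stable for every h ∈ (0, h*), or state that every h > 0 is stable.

Set f=λy, z=hλ:
  y_{n+1} = y_n + z·[3/4·y_n + 1/4·y_{n+1}] ⇒ (1 − 1/4z)y_{n+1} = (1 + 3/4z)y_n
  so R(z) = (1 + 3/4z)/(1 − 1/4z).

Find x<0 with |R(x)|<1.
x=-0.68: |R|=0.4188
R=−1: 1+3/4x = −1+1/4x ⇒ -1/2x=2 ⇒ x=2/(-1/2)=-4.0000
Confirm numerically:
  x=-3.289: |R|=0.80491 <1
  x=-3.136: |R|=0.75785 <1
  x=-2.612: |R|=0.58016 <1
  x=-4.593: |R|=1.13802 >1
  x=-4.489: |R|=1.11521 >1
  x=-4.348: |R|=1.08337 >1
Stable set (-4.0000, 0).

(-4.0000,0); λ=-12 ⇒ h* = (4)/12 = 0.3333.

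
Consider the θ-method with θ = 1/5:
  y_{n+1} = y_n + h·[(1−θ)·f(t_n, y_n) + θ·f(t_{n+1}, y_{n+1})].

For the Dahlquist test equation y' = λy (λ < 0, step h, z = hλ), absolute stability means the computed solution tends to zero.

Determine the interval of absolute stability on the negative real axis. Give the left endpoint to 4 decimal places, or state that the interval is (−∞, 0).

(-3.3333, 0).

Set f=λy, z=hλ:
  y_{n+1} = y_n + z·[4/5·y_n + 1/5·y_{n+1}] ⇒ (1 − 1/5z)y_{n+1} = (1 + 4/5z)y_n
  Hence R(z) = (1 + 4/5z)/(1 − 1/5z).

Solve |R(x)|<1 on ℝ⁻.
x=-0.93: |R|=0.2159
R=−1: 1+4/5x = −1+1/5x ⇒ -3/5x=2 ⇒ x=2/(-3/5)=-3.3333
Confirm numerically:
  x=-2.555: |R|=0.69093 <1
  x=-2.508: |R|=0.67022 <1
  x=-1.845: |R|=0.34770 <1
  x=-1.644: |R|=0.23721 <1
  x=-3.869: |R|=1.18119 >1
  x=-3.737: |R|=1.13861 >1
  x=-3.572: |R|=1.08353 >1
Stable set (-3.3333, 0).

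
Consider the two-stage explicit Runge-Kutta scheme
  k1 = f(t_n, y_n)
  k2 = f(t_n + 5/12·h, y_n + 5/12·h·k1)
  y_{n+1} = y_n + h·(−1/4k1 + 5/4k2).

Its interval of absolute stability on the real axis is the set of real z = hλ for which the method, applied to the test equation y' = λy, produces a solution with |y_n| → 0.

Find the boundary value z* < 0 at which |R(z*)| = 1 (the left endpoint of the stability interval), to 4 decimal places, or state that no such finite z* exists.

On y'=λy, z=hλ:
  k1=λy_n ⇒ h·k1=z·y_n;  k2=λ(1+5/12z)y_n ⇒ h·k2=z(1+5/12z)y_n
  y_{n+1}/y_n = 1 − 1/4z + 5/4z(1+5/12z) = 1 + z + 25/48z²
  Hence R(z) = 1 + z + 25/48z².

Need |R(x)|<1, x<0.
x=-1.21: |R|=0.5526
R=1: x+25/48x²=0 ⇒ x=−48/25=-1.9200; min R=1−1/(4·25/48)=0.5200>−1
Confirm numerically:
  x=-1.876: |R|=0.95701 <1
  x=-1.823: |R|=0.90790 <1
  x=-0.827: |R|=0.52921 <1
  x=-2.211: |R|=1.33510 >1
  x=-2.193: |R|=1.31182 >1
  x=-2.026: |R|=1.11185 >1
Interval (-1.9200, 0).

z* = -1.9200.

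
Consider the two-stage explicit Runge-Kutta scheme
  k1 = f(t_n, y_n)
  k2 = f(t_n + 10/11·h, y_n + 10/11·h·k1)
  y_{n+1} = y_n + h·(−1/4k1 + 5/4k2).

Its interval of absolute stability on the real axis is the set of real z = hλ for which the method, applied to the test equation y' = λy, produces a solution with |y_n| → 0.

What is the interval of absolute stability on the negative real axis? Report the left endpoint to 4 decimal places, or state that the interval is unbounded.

z∈(-0.8800,0).

Set f=λy, z=hλ:
  k1=λy_n ⇒ h·k1=z·y_n;  k2=λ(1+10/11z)y_n ⇒ h·k2=z(1+10/11z)y_n
  y_{n+1}/y_n = 1 − 1/4z + 5/4z(1+10/11z) = 1 + z + 25/22z²
  R(z) = 1 + z + 25/22z².

Boundary: |R(x)|=1, x<0.
x=-1.09: |R|=1.2601
R=1: x+25/22x²=0 ⇒ x=−22/25=-0.8800; min R=1−1/(4·25/22)=0.7800>−1
Confirm numerically:
  x=-0.844: |R|=0.96547 <1
  x=-0.782: |R|=0.91291 <1
  x=-0.729: |R|=0.87491 <1
  x=-0.724: |R|=0.87165 <1
  x=-1.281: |R|=1.58373 >1
  x=-1.188: |R|=1.41580 >1
  x=-1.099: |R|=1.27350 >1
Stable set (-0.8800, 0).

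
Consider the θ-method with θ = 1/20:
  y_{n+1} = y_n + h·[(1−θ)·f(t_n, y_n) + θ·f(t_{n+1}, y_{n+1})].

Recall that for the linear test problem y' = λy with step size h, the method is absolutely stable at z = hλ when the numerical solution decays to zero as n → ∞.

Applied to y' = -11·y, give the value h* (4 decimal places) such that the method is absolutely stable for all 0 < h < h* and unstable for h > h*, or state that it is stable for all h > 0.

On y'=λy, z=hλ:
  y_{n+1} = y_n + z·[19/20·y_n + 1/20·y_{n+1}] ⇒ (1 − 1/20z)y_{n+1} = (1 + 19/20z)y_n
  ⇒ R(z) = (1 + 19/20z)/(1 − 1/20z).

Boundary: |R(x)|=1, x<0.
x=-1.41: |R|=0.3171
R=−1: 1+19/20x = −1+1/20x ⇒ -9/10x=2 ⇒ x=2/(-9/10)=-2.2222
Confirm numerically:
  x=-1.723: |R|=0.58634 <1
  x=-1.517: |R|=0.41005 <1
  x=-1.085: |R|=0.02917 <1
  x=-1.069: |R|=0.01476 <1
  x=-2.514: |R|=1.23328 >1
  x=-2.339: |R|=1.09410 >1
  x=-2.265: |R|=1.03458 >1
Stable set (-2.2222, 0).

(-2.2222,0); λ=-11 ⇒ h* = (20/9)/11 = 0.2020.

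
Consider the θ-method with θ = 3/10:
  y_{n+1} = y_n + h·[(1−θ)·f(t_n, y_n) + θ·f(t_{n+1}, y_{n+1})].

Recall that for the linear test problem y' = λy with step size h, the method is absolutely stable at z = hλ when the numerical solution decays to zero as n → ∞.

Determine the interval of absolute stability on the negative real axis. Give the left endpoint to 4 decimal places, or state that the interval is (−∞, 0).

z∈(-5.0000,0).

With y'=λy (z=hλ):
  y_{n+1} = y_n + z·[7/10·y_n + 3/10·y_{n+1}] ⇒ (1 − 3/10z)y_{n+1} = (1 + 7/10z)y_n
  ⇒ R(z) = (1 + 7/10z)/(1 − 3/10z).

Boundary: |R(x)|=1, x<0.
x=-0.37: |R|=0.6670
R=−1: 1+7/10x = −1+3/10x ⇒ -2/5x=2 ⇒ x=2/(-2/5)=-5.0000
Confirm numerically:
  x=-4.066: |R|=0.83170 <1
  x=-3.823: |R|=0.78071 <1
  x=-2.544: |R|=0.44283 <1
  x=-5.582: |R|=1.08704 >1
  x=-5.062: |R|=1.00985 >1
  x=-5.048: |R|=1.00764 >1
So |R|<1 on (-5.0000, 0).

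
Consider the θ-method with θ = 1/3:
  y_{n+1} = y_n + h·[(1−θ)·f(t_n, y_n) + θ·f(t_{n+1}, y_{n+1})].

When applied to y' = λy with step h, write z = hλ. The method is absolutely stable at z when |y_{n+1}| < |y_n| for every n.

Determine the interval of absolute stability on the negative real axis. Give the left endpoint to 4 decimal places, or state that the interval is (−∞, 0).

Test eqn y'=λy, z=hλ:
  y_{n+1} = y_n + z·[2/3·y_n + 1/3·y_{n+1}] ⇒ (1 − 1/3z)y_{n+1} = (1 + 2/3z)y_n
  ⇒ R(z) = (1 + 2/3z)/(1 − 1/3z).

Find x<0 with |R(x)|<1.
x=-0.37: |R|=0.6706
R=−1: 1+2/3x = −1+1/3x ⇒ -1/3x=2 ⇒ x=2/(-1/3)=-6.0000
Confirm numerically:
  x=-5.881: |R|=0.98660 <1
  x=-5.086: |R|=0.88697 <1
  x=-4.630: |R|=0.82045 <1
  x=-4.578: |R|=0.81235 <1
  x=-6.517: |R|=1.05432 >1
  x=-6.479: |R|=1.05053 >1
So |R|<1 on (-6.0000, 0).

z∈(-6.0000,0).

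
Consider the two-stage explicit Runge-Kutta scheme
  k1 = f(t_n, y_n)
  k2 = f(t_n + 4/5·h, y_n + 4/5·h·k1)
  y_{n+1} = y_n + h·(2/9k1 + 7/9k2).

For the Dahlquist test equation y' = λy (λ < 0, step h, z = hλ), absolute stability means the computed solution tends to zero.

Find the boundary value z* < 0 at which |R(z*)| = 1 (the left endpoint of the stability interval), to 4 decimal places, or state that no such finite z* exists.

With y'=λy (z=hλ):
  k1=λy_n ⇒ h·k1=z·y_n;  k2=λ(1+4/5z)y_n ⇒ h·k2=z(1+4/5z)y_n
  y_{n+1}/y_n = 1 + 2/9z + 7/9z(1+4/5z) = 1 + z + 28/45z²
  so R(z) = 1 + z + 28/45z².

Need |R(x)|<1, x<0.
x=-0.85: |R|=0.5996
R=1: x+28/45x²=0 ⇒ x=−45/28=-1.6071; min R=1−1/(4·28/45)=0.5982>−1
Confirm numerically:
  x=-1.257: |R|=0.72614 <1
  x=-1.098: |R|=0.65215 <1
  x=-0.963: |R|=0.61403 <1
  x=-2.141: |R|=1.71119 >1
  x=-1.987: |R|=1.46964 >1
Interval (-1.6071, 0).

z* = -1.6071.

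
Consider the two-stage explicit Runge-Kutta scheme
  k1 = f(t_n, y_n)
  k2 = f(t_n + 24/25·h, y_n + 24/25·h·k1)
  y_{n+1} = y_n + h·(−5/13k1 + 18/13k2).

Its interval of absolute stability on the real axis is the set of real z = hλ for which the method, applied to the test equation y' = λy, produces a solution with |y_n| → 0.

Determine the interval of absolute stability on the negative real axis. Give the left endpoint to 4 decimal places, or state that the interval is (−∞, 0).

Test eqn y'=λy, z=hλ:
  k1=λy_n ⇒ h·k1=z·y_n;  k2=λ(1+24/25z)y_n ⇒ h·k2=z(1+24/25z)y_n
  y_{n+1}/y_n = 1 − 5/13z + 18/13z(1+24/25z) = 1 + z + 432/325z²
  ⇒ R(z) = 1 + z + 432/325z².

Need |R(x)|<1, x<0.
x=-1.74: |R|=3.2844
R=1: x+432/325x²=0 ⇒ x=−325/432=-0.7523; min R=1−1/(4·432/325)=0.8119>−1
Confirm numerically:
  x=-0.618: |R|=0.88967 <1
  x=-0.569: |R|=0.86135 <1
  x=-0.374: |R|=0.81193 <1
  x=-1.166: |R|=1.64116 >1
  x=-0.853: |R|=1.11416 >1
  x=-0.838: |R|=1.09544 >1
Stable set (-0.7523, 0).

(-0.7523, 0).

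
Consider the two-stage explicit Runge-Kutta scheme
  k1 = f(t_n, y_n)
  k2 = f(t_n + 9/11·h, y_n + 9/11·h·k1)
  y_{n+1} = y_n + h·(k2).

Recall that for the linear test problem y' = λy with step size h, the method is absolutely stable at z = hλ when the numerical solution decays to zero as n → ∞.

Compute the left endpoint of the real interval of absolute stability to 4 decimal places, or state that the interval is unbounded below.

With y'=λy (z=hλ):
  k1=λy_n ⇒ h·k1=z·y_n;  k2=λ(1+9/11z)y_n ⇒ h·k2=z(1+9/11z)y_n
  y_{n+1}/y_n = 1 + z(1+9/11z) = 1 + z + 9/11z²
  R(z) = 1 + z + 9/11z².

Boundary: |R(x)|=1, x<0.
x=-1.34: |R|=1.1291
R=1: x+9/11x²=0 ⇒ x=−11/9=-1.2222; min R=1−1/(4·9/11)=0.6944>−1
Confirm numerically:
  x=-1.119: |R|=0.90550 <1
  x=-1.108: |R|=0.89645 <1
  x=-0.992: |R|=0.81314 <1
  x=-0.620: |R|=0.69451 <1
  x=-1.765: |R|=1.78382 >1
  x=-1.484: |R|=1.31785 >1
  x=-1.296: |R|=1.07823 >1
Interval (-1.2222, 0).

left endpoint -1.2222.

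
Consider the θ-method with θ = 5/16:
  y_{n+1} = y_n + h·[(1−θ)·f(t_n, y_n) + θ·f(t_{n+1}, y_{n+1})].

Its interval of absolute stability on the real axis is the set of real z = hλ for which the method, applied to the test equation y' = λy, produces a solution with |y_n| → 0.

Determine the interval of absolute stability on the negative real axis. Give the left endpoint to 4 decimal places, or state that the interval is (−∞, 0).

(-5.3333, 0).

With y'=λy (z=hλ):
  y_{n+1} = y_n + z·[11/16·y_n + 5/16·y_{n+1}] ⇒ (1 − 5/16z)y_{n+1} = (1 + 11/16z)y_n
  so R(z) = (1 + 11/16z)/(1 − 5/16z).

Solve |R(x)|<1 on ℝ⁻.
x=-1.62: |R|=0.0755
R=−1: 1+11/16x = −1+5/16x ⇒ -3/8x=2 ⇒ x=2/(-3/8)=-5.3333
Confirm numerically:
  x=-4.266: |R|=0.82845 <1
  x=-3.919: |R|=0.76160 <1
  x=-2.332: |R|=0.34895 <1
  x=-5.833: |R|=1.06638 >1
  x=-5.695: |R|=1.04879 >1
  x=-5.394: |R|=1.00847 >1
So |R|<1 on (-5.3333, 0).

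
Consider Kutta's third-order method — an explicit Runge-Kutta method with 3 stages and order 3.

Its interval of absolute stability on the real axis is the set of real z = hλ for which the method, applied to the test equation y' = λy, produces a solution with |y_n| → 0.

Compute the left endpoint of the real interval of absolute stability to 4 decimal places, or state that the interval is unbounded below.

On y'=λy, z=hλ:
  order 3, 3-stage ⇒ R(z)=1+z+z^2/2+z^3/6
  (e.g. R(-1.77)=-0.12776, |R|=0.12776)

Boundary: |R(x)|=1, x<0.
x=-1.77: |R|=0.1278
|R(-2.89)|=1.7369 |R(-0.95)|=0.3584 |R(-0.71)|=0.4824
Bisect:
  x_lo=-3.2877 |R|=2.8061  x_hi=-0.1451 |R|=0.8650
  mid=-1.71639 |R|=0.08614 →hi
  mid=-2.50206 |R|=0.98251 →hi
  mid=-2.89489 |R|=1.74809 →lo
  mid=-2.69848 |R|=1.33254 →lo
  mid=-2.60027 |R|=1.14981 →lo
  mid=-2.55116 |R|=1.06429 →lo
  mid=-2.52661 |R|=1.02294 →lo
  mid=-2.51433 |R|=1.00261 →lo
  ...
  [-2.51280,-2.51261] ⇒ x*=-2.5127
Stable set (-2.5127, 0).

left endpoint -2.5127.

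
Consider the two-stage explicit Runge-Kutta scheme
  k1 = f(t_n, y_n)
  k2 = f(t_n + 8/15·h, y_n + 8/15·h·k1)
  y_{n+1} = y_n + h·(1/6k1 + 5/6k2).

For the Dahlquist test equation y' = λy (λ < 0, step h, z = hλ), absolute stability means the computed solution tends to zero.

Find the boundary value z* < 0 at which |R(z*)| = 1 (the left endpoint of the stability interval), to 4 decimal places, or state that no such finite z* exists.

Set f=λy, z=hλ:
  k1=λy_n ⇒ h·k1=z·y_n;  k2=λ(1+8/15z)y_n ⇒ h·k2=z(1+8/15z)y_n
  y_{n+1}/y_n = 1 + 1/6z + 5/6z(1+8/15z) = 1 + z + 4/9z²
  Hence R(z) = 1 + z + 4/9z².

Solve |R(x)|<1 on ℝ⁻.
x=-1: |R|=0.4444
R=1: x+4/9x²=0 ⇒ x=−9/4=-2.2500; min R=1−1/(4·4/9)=0.4375>−1
Confirm numerically:
  x=-2.112: |R|=0.87046 <1
  x=-2.055: |R|=0.82190 <1
  x=-1.837: |R|=0.66281 <1
  x=-2.734: |R|=1.58811 >1
  x=-2.501: |R|=1.27900 >1
  x=-2.400: |R|=1.16000 >1
Stable set (-2.2500, 0).

z* = -2.2500.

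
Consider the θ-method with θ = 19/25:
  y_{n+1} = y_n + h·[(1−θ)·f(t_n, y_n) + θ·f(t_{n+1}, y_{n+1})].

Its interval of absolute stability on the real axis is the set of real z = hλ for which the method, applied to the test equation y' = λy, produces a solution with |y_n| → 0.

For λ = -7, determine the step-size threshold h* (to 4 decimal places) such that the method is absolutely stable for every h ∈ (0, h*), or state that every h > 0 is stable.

(−∞, 0) — no finite endpoint. Any h>0 works for λ=-7.

Set f=λy, z=hλ:
  y_{n+1} = y_n + z·[6/25·y_n + 19/25·y_{n+1}] ⇒ (1 − 19/25z)y_{n+1} = (1 + 6/25z)y_n
  ⇒ R(z) = (1 + 6/25z)/(1 − 19/25z).

Find x<0 with |R(x)|<1.
x=-1.39: |R|=0.3241
x=-2: |R|=0.2063
x=-10: |R|=0.1628
x=-100: |R|=0.2987
θ=19/25≥1/2 ⇒ |1+6/25x|<|1−19/25x| ∀x<0 ⇒ unbounded interval.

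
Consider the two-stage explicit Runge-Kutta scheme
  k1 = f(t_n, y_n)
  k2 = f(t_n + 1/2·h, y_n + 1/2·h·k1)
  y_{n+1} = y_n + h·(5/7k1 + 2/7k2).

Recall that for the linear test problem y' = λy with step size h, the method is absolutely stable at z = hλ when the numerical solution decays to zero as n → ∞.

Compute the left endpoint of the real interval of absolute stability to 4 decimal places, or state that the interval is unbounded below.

On y'=λy, z=hλ:
  k1=λy_n ⇒ h·k1=z·y_n;  k2=λ(1+1/2z)y_n ⇒ h·k2=z(1+1/2z)y_n
  y_{n+1}/y_n = 1 + 5/7z + 2/7z(1+1/2z) = 1 + z + 1/7z²
  Hence R(z) = 1 + z + 1/7z².

Need |R(x)|<1, x<0.
x=-0.45: |R|=0.5789
R=1: x+1/7x²=0 ⇒ x=−7=-7.0000; min R=1−1/(4·1/7)=-0.7500>−1
Confirm numerically:
  x=-6.932: |R|=0.93266 <1
  x=-5.459: |R|=0.20176 <1
  x=-3.465: |R|=0.74983 <1
  x=-2.875: |R|=0.69420 <1
  x=-7.517: |R|=1.55518 >1
  x=-7.412: |R|=1.43625 >1
  x=-7.248: |R|=1.25679 >1
Stable set (-7.0000, 0).

z* = -7.0000.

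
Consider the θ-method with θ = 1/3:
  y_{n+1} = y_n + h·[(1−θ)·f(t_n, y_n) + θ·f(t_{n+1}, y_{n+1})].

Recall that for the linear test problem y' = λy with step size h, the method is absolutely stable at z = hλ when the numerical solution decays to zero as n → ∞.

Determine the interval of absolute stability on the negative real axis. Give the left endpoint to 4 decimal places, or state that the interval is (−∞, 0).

Test eqn y'=λy, z=hλ:
  y_{n+1} = y_n + z·[2/3·y_n + 1/3·y_{n+1}] ⇒ (1 − 1/3z)y_{n+1} = (1 + 2/3z)y_n
  ⇒ R(z) = (1 + 2/3z)/(1 − 1/3z).

Boundary: |R(x)|=1, x<0.
x=-0.83: |R|=0.3499
R=−1: 1+2/3x = −1+1/3x ⇒ -1/3x=2 ⇒ x=2/(-1/3)=-6.0000
Confirm numerically:
  x=-5.074: |R|=0.88531 <1
  x=-3.502: |R|=0.61581 <1
  x=-2.916: |R|=0.47870 <1
  x=-6.396: |R|=1.04215 >1
  x=-6.315: |R|=1.03382 >1
Stable set (-6.0000, 0).

z∈(-6.0000,0).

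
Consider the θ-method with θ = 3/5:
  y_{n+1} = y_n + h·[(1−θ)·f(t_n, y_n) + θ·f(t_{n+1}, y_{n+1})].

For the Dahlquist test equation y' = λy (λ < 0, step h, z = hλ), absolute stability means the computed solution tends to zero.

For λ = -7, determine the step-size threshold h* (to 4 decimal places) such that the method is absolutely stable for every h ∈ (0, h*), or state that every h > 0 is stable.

(−∞, 0) — no finite endpoint. Any h>0 works for λ=-7.

On y'=λy, z=hλ:
  y_{n+1} = y_n + z·[2/5·y_n + 3/5·y_{n+1}] ⇒ (1 − 3/5z)y_{n+1} = (1 + 2/5z)y_n
  so R(z) = (1 + 2/5z)/(1 − 3/5z).

Solve |R(x)|<1 on ℝ⁻.
x=-1.4: |R|=0.2391
x=-2: |R|=0.0909
x=-10: |R|=0.4286
x=-100: |R|=0.6393
θ=3/5≥1/2 ⇒ |1+2/5x|<|1−3/5x| ∀x<0 ⇒ stable on all of ℝ⁻.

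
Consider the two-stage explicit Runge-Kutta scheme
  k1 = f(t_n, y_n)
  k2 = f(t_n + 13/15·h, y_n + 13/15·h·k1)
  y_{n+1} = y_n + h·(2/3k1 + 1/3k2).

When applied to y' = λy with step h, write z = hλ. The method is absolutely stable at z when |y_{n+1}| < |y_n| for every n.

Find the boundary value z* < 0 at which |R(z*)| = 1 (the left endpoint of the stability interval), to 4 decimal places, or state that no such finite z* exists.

With y'=λy (z=hλ):
  k1=λy_n ⇒ h·k1=z·y_n;  k2=λ(1+13/15z)y_n ⇒ h·k2=z(1+13/15z)y_n
  y_{n+1}/y_n = 1 + 2/3z + 1/3z(1+13/15z) = 1 + z + 13/45z²
  so R(z) = 1 + z + 13/45z².

Boundary: |R(x)|=1, x<0.
x=-0.81: |R|=0.3795
R=1: x+13/45x²=0 ⇒ x=−45/13=-3.4615; min R=1−1/(4·13/45)=0.1346>−1
Confirm numerically:
  x=-3.242: |R|=0.79439 <1
  x=-2.344: |R|=0.24325 <1
  x=-2.103: |R|=0.17464 <1
  x=-1.984: |R|=0.15314 <1
  x=-3.577: |R|=1.11931 >1
  x=-3.553: |R|=1.09388 >1
  x=-3.529: |R|=1.06878 >1
So |R|<1 on (-3.4615, 0).

left endpoint -3.4615.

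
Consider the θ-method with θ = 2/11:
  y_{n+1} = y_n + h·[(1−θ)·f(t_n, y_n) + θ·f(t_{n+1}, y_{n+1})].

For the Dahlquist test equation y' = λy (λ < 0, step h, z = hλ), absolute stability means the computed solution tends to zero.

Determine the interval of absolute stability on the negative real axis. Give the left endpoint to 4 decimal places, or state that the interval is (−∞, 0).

Test eqn y'=λy, z=hλ:
  y_{n+1} = y_n + z·[9/11·y_n + 2/11·y_{n+1}] ⇒ (1 − 2/11z)y_{n+1} = (1 + 9/11z)y_n
  so R(z) = (1 + 9/11z)/(1 − 2/11z).

Need |R(x)|<1, x<0.
x=-0.78: |R|=0.3169
R=−1: 1+9/11x = −1+2/11x ⇒ -7/11x=2 ⇒ x=2/(-7/11)=-3.1429
Confirm numerically:
  x=-3.045: |R|=0.95992 <1
  x=-2.588: |R|=0.75989 <1
  x=-1.785: |R|=0.34763 <1
  x=-3.527: |R|=1.14894 >1
  x=-3.331: |R|=1.07457 >1
  x=-3.292: |R|=1.05937 >1
Interval (-3.1429, 0).

(-3.1429, 0).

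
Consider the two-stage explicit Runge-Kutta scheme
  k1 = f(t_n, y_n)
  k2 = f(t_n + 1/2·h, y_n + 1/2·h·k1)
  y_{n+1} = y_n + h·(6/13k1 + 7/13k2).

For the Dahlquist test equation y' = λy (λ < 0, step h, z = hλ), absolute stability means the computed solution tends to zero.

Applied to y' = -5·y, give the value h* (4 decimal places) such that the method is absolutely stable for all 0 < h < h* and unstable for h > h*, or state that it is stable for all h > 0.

(-3.7143,0); λ=-5 ⇒ h* = (26/7)/5 = 0.7429.

On y'=λy, z=hλ:
  k1=λy_n ⇒ h·k1=z·y_n;  k2=λ(1+1/2z)y_n ⇒ h·k2=z(1+1/2z)y_n
  y_{n+1}/y_n = 1 + 6/13z + 7/13z(1+1/2z) = 1 + z + 7/26z²
  ⇒ R(z) = 1 + z + 7/26z².

Need |R(x)|<1, x<0.
x=-0.91: |R|=0.3129
R=1: x+7/26x²=0 ⇒ x=−26/7=-3.7143; min R=1−1/(4·7/26)=0.0714>−1
Confirm numerically:
  x=-3.643: |R|=0.93008 <1
  x=-2.659: |R|=0.24454 <1
  x=-1.604: |R|=0.08868 <1
  x=-4.270: |R|=1.63886 >1
  x=-3.831: |R|=1.12038 >1
So |R|<1 on (-3.7143, 0).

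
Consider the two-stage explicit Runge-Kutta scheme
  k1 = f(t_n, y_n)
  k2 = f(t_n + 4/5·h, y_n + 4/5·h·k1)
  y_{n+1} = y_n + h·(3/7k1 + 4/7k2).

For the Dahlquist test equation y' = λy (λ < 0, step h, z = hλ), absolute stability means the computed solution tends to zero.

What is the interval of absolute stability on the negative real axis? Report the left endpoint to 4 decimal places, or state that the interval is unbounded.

(-2.1875, 0).

On y'=λy, z=hλ:
  k1=λy_n ⇒ h·k1=z·y_n;  k2=λ(1+4/5z)y_n ⇒ h·k2=z(1+4/5z)y_n
  y_{n+1}/y_n = 1 + 3/7z + 4/7z(1+4/5z) = 1 + z + 16/35z²
  so R(z) = 1 + z + 16/35z².

Solve |R(x)|<1 on ℝ⁻.
x=-1.4: |R|=0.4960
R=1: x+16/35x²=0 ⇒ x=−35/16=-2.1875; min R=1−1/(4·16/35)=0.4531>−1
Confirm numerically:
  x=-1.852: |R|=0.71596 <1
  x=-1.313: |R|=0.47510 <1
  x=-0.925: |R|=0.46614 <1
  x=-2.528: |R|=1.39350 >1
  x=-2.317: |R|=1.13717 >1
So |R|<1 on (-2.1875, 0).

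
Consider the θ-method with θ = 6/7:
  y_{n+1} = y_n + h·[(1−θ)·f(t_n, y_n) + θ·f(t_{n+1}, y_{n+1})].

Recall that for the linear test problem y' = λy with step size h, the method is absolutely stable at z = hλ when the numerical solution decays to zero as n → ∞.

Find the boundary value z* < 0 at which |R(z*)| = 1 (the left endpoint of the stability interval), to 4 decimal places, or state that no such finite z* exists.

Set f=λy, z=hλ:
  y_{n+1} = y_n + z·[1/7·y_n + 6/7·y_{n+1}] ⇒ (1 − 6/7z)y_{n+1} = (1 + 1/7z)y_n
  Hence R(z) = (1 + 1/7z)/(1 − 6/7z).

Need |R(x)|<1, x<0.
x=-0.72: |R|=0.5548
x=-2: |R|=0.2632
x=-10: |R|=0.0448
x=-100: |R|=0.1532
θ=6/7≥1/2 ⇒ |1+1/7x|<|1−6/7x| ∀x<0 ⇒ interval (−∞,0).

unbounded; (−∞, 0).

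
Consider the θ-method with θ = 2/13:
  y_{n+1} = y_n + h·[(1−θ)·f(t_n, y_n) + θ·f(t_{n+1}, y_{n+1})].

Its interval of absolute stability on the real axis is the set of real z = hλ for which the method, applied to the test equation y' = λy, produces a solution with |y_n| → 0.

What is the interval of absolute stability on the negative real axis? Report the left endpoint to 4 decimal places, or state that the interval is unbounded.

Set f=λy, z=hλ:
  y_{n+1} = y_n + z·[11/13·y_n + 2/13·y_{n+1}] ⇒ (1 − 2/13z)y_{n+1} = (1 + 11/13z)y_n
  ⇒ R(z) = (1 + 11/13z)/(1 − 2/13z).

Boundary: |R(x)|=1, x<0.
x=-0.45: |R|=0.5791
R=−1: 1+11/13x = −1+2/13x ⇒ -9/13x=2 ⇒ x=2/(-9/13)=-2.8889
Confirm numerically:
  x=-2.437: |R|=0.77246 <1
  x=-1.421: |R|=0.16608 <1
  x=-1.288: |R|=0.07499 <1
  x=-3.255: |R|=1.16889 >1
  x=-2.988: |R|=1.04701 >1
Stable set (-2.8889, 0).

(-2.8889, 0).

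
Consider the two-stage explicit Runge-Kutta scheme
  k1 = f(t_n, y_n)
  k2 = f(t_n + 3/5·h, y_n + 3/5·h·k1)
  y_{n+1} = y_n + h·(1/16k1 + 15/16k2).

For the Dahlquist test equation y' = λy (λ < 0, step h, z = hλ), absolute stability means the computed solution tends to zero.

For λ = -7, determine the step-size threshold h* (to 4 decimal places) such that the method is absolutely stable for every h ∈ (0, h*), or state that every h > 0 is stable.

(-1.7778,0); λ=-7 ⇒ h* = (16/9)/7 = 0.2540.

On y'=λy, z=hλ:
  k1=λy_n ⇒ h·k1=z·y_n;  k2=λ(1+3/5z)y_n ⇒ h·k2=z(1+3/5z)y_n
  y_{n+1}/y_n = 1 + 1/16z + 15/16z(1+3/5z) = 1 + z + 9/16z²
  Hence R(z) = 1 + z + 9/16z².

Need |R(x)|<1, x<0.
x=-1.57: |R|=0.8165
R=1: x+9/16x²=0 ⇒ x=−16/9=-1.7778; min R=1−1/(4·9/16)=0.5556>−1
Confirm numerically:
  x=-1.659: |R|=0.88916 <1
  x=-1.448: |R|=0.73140 <1
  x=-0.825: |R|=0.55785 <1
  x=-0.780: |R|=0.56222 <1
  x=-2.270: |R|=1.62851 >1
  x=-2.169: |R|=1.47732 >1
Interval (-1.7778, 0).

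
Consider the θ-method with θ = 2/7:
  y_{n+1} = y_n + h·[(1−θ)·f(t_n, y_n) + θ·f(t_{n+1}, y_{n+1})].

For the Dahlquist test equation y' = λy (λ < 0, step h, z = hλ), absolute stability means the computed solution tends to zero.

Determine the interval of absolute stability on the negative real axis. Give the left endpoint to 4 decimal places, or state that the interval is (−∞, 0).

(-4.6667, 0).

Test eqn y'=λy, z=hλ:
  y_{n+1} = y_n + z·[5/7·y_n + 2/7·y_{n+1}] ⇒ (1 − 2/7z)y_{n+1} = (1 + 5/7z)y_n
  ⇒ R(z) = (1 + 5/7z)/(1 − 2/7z).

Find x<0 with |R(x)|<1.
x=-1.66: |R|=0.1260
R=−1: 1+5/7x = −1+2/7x ⇒ -3/7x=2 ⇒ x=2/(-3/7)=-4.6667
Confirm numerically:
  x=-4.447: |R|=0.95854 <1
  x=-3.829: |R|=0.82856 <1
  x=-3.641: |R|=0.78455 <1
  x=-2.321: |R|=0.39555 <1
  x=-4.951: |R|=1.05047 >1
  x=-4.845: |R|=1.03206 >1
  x=-4.844: |R|=1.03188 >1
Stable set (-4.6667, 0).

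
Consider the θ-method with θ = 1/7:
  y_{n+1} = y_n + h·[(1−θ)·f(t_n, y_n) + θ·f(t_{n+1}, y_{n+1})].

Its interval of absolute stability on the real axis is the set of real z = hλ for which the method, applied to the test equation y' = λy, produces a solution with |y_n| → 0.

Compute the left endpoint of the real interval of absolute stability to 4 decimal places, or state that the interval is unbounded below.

z* = -2.8000.

Set f=λy, z=hλ:
  y_{n+1} = y_n + z·[6/7·y_n + 1/7·y_{n+1}] ⇒ (1 − 1/7z)y_{n+1} = (1 + 6/7z)y_n
  Hence R(z) = (1 + 6/7z)/(1 − 1/7z).

Find x<0 with |R(x)|<1.
x=-1.1: |R|=0.0494
R=−1: 1+6/7x = −1+1/7x ⇒ -5/7x=2 ⇒ x=2/(-5/7)=-2.8000
Confirm numerically:
  x=-2.230: |R|=0.69122 <1
  x=-2.212: |R|=0.68085 <1
  x=-1.917: |R|=0.50488 <1
  x=-1.775: |R|=0.41595 <1
  x=-3.204: |R|=1.19796 >1
  x=-3.035: |R|=1.11709 >1
  x=-2.953: |R|=1.07686 >1
So |R|<1 on (-2.8000, 0).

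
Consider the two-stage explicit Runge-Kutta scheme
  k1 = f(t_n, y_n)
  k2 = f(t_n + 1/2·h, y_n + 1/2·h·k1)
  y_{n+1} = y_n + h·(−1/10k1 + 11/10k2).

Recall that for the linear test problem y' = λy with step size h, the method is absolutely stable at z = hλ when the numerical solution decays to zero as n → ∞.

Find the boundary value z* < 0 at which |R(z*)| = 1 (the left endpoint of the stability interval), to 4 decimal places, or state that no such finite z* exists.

Set f=λy, z=hλ:
  k1=λy_n ⇒ h·k1=z·y_n;  k2=λ(1+1/2z)y_n ⇒ h·k2=z(1+1/2z)y_n
  y_{n+1}/y_n = 1 − 1/10z + 11/10z(1+1/2z) = 1 + z + 11/20z²
  so R(z) = 1 + z + 11/20z².

Find x<0 with |R(x)|<1.
x=-1.39: |R|=0.6727
R=1: x+11/20x²=0 ⇒ x=−20/11=-1.8182; min R=1−1/(4·11/20)=0.5455>−1
Confirm numerically:
  x=-1.271: |R|=0.61749 <1
  x=-1.237: |R|=0.60459 <1
  x=-0.905: |R|=0.54546 <1
  x=-2.163: |R|=1.41021 >1
  x=-1.951: |R|=1.14252 >1
  x=-1.859: |R|=1.04173 >1
Stable set (-1.8182, 0).

left endpoint -1.8182.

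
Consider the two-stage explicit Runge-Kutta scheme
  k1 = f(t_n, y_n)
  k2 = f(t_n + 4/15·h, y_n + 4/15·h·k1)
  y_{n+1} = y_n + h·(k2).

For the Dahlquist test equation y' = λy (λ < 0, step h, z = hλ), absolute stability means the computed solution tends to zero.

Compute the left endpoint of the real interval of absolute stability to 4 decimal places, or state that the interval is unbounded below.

z* = -3.7500.

Test eqn y'=λy, z=hλ:
  k1=λy_n ⇒ h·k1=z·y_n;  k2=λ(1+4/15z)y_n ⇒ h·k2=z(1+4/15z)y_n
  y_{n+1}/y_n = 1 + z(1+4/15z) = 1 + z + 4/15z²
  R(z) = 1 + z + 4/15z².

Solve |R(x)|<1 on ℝ⁻.
x=-1.47: |R|=0.1062
R=1: x+4/15x²=0 ⇒ x=−15/4=-3.7500; min R=1−1/(4·4/15)=0.0625>−1
Confirm numerically:
  x=-2.917: |R|=0.35204 <1
  x=-2.139: |R|=0.08109 <1
  x=-1.541: |R|=0.09225 <1
  x=-4.269: |R|=1.59083 >1
  x=-4.257: |R|=1.57555 >1
  x=-3.944: |R|=1.20404 >1
So |R|<1 on (-3.7500, 0).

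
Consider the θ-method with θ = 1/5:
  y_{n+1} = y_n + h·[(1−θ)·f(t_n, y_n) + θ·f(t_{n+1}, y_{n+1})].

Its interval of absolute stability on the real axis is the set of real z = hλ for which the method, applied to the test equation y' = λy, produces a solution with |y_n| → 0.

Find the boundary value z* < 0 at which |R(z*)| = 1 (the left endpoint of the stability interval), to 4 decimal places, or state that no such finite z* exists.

On y'=λy, z=hλ:
  y_{n+1} = y_n + z·[4/5·y_n + 1/5·y_{n+1}] ⇒ (1 − 1/5z)y_{n+1} = (1 + 4/5z)y_n
  so R(z) = (1 + 4/5z)/(1 − 1/5z).

Solve |R(x)|<1 on ℝ⁻.
x=-0.46: |R|=0.5788
R=−1: 1+4/5x = −1+1/5x ⇒ -3/5x=2 ⇒ x=2/(-3/5)=-3.3333
Confirm numerically:
  x=-2.770: |R|=0.78250 <1
  x=-2.382: |R|=0.61338 <1
  x=-2.302: |R|=0.57628 <1
  x=-1.668: |R|=0.25075 <1
  x=-3.872: |R|=1.18215 >1
  x=-3.724: |R|=1.13434 >1
Interval (-3.3333, 0).

z* = -3.3333.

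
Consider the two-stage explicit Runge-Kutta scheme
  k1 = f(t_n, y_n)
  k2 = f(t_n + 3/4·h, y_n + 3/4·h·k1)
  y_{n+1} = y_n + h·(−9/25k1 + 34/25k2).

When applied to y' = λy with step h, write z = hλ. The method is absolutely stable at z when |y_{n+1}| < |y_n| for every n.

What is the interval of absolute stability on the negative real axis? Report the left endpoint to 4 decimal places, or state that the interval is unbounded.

z∈(-0.9804,0).

On y'=λy, z=hλ:
  k1=λy_n ⇒ h·k1=z·y_n;  k2=λ(1+3/4z)y_n ⇒ h·k2=z(1+3/4z)y_n
  y_{n+1}/y_n = 1 − 9/25z + 34/25z(1+3/4z) = 1 + z + 51/50z²
  so R(z) = 1 + z + 51/50z².

Need |R(x)|<1, x<0.
x=-0.85: |R|=0.8870
R=1: x+51/50x²=0 ⇒ x=−50/51=-0.9804; min R=1−1/(4·51/50)=0.7549>−1
Confirm numerically:
  x=-0.932: |R|=0.95400 <1
  x=-0.844: |R|=0.88258 <1
  x=-0.764: |R|=0.83137 <1
  x=-0.432: |R|=0.75836 <1
  x=-1.530: |R|=1.85772 >1
  x=-1.511: |R|=1.81778 >1
  x=-1.292: |R|=1.41065 >1
So |R|<1 on (-0.9804, 0).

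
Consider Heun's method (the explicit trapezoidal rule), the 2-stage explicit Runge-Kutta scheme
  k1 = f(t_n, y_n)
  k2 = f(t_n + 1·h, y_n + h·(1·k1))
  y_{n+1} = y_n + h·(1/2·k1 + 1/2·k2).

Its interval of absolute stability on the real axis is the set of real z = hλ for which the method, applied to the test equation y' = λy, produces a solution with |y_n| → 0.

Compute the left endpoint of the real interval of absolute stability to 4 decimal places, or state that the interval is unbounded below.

left endpoint -2.0000.

With y'=λy (z=hλ):
  order 2, 2-stage ⇒ R(z)=1+z+z^2/2
  (e.g. R(-1.34)=0.55780, |R|=0.55780)

Find x<0 with |R(x)|<1.
x=-1.34: |R|=0.5578
|R(-1.85)|=0.8613 |R(-1.13)|=0.5085 |R(-0.68)|=0.5512
Bisect:
  x_lo=-2.6398 |R|=1.8445  x_hi=-0.3493 |R|=0.7117
  mid=-1.49455 |R|=0.62229 →hi
  mid=-2.06718 |R|=1.06943 →lo
  mid=-1.78086 |R|=0.80487 →hi
  mid=-1.92402 |R|=0.92690 →hi
  mid=-1.99560 |R|=0.99561 →hi
  mid=-2.03139 |R|=1.03188 →lo
  mid=-2.01349 |R|=1.01358 →lo
  mid=-2.00454 |R|=1.00455 →lo
  mid=-2.00007 |R|=1.00007 →lo
  ...
  [-2.00007,-1.99993] ⇒ x*=-2.0000
So |R|<1 on (-2.0000, 0).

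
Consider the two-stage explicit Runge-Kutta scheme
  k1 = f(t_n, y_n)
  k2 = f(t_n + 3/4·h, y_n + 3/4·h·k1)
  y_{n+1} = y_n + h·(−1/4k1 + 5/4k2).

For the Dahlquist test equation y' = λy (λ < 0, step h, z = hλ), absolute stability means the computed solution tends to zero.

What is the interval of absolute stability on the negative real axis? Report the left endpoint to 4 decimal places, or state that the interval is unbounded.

(-1.0667, 0).

On y'=λy, z=hλ:
  k1=λy_n ⇒ h·k1=z·y_n;  k2=λ(1+3/4z)y_n ⇒ h·k2=z(1+3/4z)y_n
  y_{n+1}/y_n = 1 − 1/4z + 5/4z(1+3/4z) = 1 + z + 15/16z²
  so R(z) = 1 + z + 15/16z².

Need |R(x)|<1, x<0.
x=-0.38: |R|=0.7554
R=1: x+15/16x²=0 ⇒ x=−16/15=-1.0667; min R=1−1/(4·15/16)=0.7333>−1
Confirm numerically:
  x=-0.984: |R|=0.92374 <1
  x=-0.981: |R|=0.92121 <1
  x=-0.772: |R|=0.78673 <1
  x=-1.623: |R|=1.84650 >1
  x=-1.607: |R|=1.81405 >1
  x=-1.311: |R|=1.30030 >1
So |R|<1 on (-1.0667, 0).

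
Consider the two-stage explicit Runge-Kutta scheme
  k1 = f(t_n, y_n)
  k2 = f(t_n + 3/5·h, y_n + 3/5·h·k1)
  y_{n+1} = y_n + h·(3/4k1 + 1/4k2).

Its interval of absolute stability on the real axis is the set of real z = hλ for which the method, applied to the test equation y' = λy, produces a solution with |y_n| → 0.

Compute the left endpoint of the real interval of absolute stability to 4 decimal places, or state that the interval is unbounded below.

left endpoint -6.6667.

With y'=λy (z=hλ):
  k1=λy_n ⇒ h·k1=z·y_n;  k2=λ(1+3/5z)y_n ⇒ h·k2=z(1+3/5z)y_n
  y_{n+1}/y_n = 1 + 3/4z + 1/4z(1+3/5z) = 1 + z + 3/20z²
  ⇒ R(z) = 1 + z + 3/20z².

Solve |R(x)|<1 on ℝ⁻.
x=-1.69: |R|=0.2616
R=1: x+3/20x²=0 ⇒ x=−20/3=-6.6667; min R=1−1/(4·3/20)=-0.6667>−1
Confirm numerically:
  x=-6.291: |R|=0.64550 <1
  x=-5.754: |R|=0.21228 <1
  x=-5.117: |R|=0.18945 <1
  x=-5.044: |R|=0.22771 <1
  x=-7.141: |R|=1.50808 >1
  x=-6.950: |R|=1.29537 >1
Stable set (-6.6667, 0).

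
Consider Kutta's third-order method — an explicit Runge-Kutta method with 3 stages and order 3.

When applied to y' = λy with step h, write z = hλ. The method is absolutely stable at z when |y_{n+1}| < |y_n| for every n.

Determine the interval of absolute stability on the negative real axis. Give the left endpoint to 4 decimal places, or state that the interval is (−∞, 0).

(-2.5127, 0).

Test eqn y'=λy, z=hλ:
  order 3, 3-stage ⇒ R(z)=1+z+z^2/2+z^3/6
  (e.g. R(-1.64)=-0.03036, |R|=0.03036)

Solve |R(x)|<1 on ℝ⁻.
x=-1.64: |R|=0.0304
|R(-2.79)|=1.5176 |R(-1.15)|=0.2578 |R(-0.95)|=0.3584
Bisect:
  x_lo=-2.8186 |R|=1.5784  x_hi=-0.3089 |R|=0.7339
  mid=-1.56374 |R|=0.02160 →hi
  mid=-2.19118 |R|=0.54395 →hi
  mid=-2.50490 |R|=0.98714 →hi
  mid=-2.66176 |R|=1.26235 →lo
  mid=-2.58333 |R|=1.11988 →lo
  mid=-2.54411 |R|=1.05232 →lo
  mid=-2.52450 |R|=1.01944 →lo
  mid=-2.51470 |R|=1.00322 →lo
  mid=-2.50980 |R|=0.99516 →hi
  mid=-2.51225 |R|=0.99919 →hi
  ...
  [-2.51286,-2.51271] ⇒ x*=-2.5127
Stable set (-2.5127, 0).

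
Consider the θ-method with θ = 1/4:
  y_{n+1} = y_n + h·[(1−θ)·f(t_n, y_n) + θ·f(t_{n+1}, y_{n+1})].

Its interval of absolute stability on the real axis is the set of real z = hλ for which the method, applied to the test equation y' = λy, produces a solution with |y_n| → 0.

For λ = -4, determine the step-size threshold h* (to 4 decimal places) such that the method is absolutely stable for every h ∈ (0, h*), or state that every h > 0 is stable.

(-4.0000,0); λ=-4 ⇒ h* = (4)/4 = 1.0000.

Test eqn y'=λy, z=hλ:
  y_{n+1} = y_n + z·[3/4·y_n + 1/4·y_{n+1}] ⇒ (1 − 1/4z)y_{n+1} = (1 + 3/4z)y_n
  Hence R(z) = (1 + 3/4z)/(1 − 1/4z).

Find x<0 with |R(x)|<1.
x=-0.72: |R|=0.3898
R=−1: 1+3/4x = −1+1/4x ⇒ -1/2x=2 ⇒ x=2/(-1/2)=-4.0000
Confirm numerically:
  x=-3.209: |R|=0.78055 <1
  x=-2.858: |R|=0.66696 <1
  x=-2.780: |R|=0.64012 <1
  x=-2.694: |R|=0.60980 <1
  x=-4.457: |R|=1.10808 >1
  x=-4.194: |R|=1.04735 >1
Stable set (-4.0000, 0).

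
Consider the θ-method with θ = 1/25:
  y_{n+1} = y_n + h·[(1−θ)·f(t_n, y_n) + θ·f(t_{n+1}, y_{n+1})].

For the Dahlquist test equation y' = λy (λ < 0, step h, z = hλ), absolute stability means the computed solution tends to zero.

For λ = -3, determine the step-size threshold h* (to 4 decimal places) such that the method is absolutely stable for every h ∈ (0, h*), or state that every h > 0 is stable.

On y'=λy, z=hλ:
  y_{n+1} = y_n + z·[24/25·y_n + 1/25·y_{n+1}] ⇒ (1 − 1/25z)y_{n+1} = (1 + 24/25z)y_n
  R(z) = (1 + 24/25z)/(1 − 1/25z).

Solve |R(x)|<1 on ℝ⁻.
x=-1.39: |R|=0.3168
R=−1: 1+24/25x = −1+1/25x ⇒ -23/25x=2 ⇒ x=2/(-23/25)=-2.1739
Confirm numerically:
  x=-1.760: |R|=0.64425 <1
  x=-1.655: |R|=0.55224 <1
  x=-1.570: |R|=0.47723 <1
  x=-1.372: |R|=0.30062 <1
  x=-2.763: |R|=1.48802 >1
  x=-2.499: |R|=1.27190 >1
  x=-2.486: |R|=1.26115 >1
Stable set (-2.1739, 0).

(-2.1739,0); λ=-3 ⇒ h* = (50/23)/3 = 0.7246.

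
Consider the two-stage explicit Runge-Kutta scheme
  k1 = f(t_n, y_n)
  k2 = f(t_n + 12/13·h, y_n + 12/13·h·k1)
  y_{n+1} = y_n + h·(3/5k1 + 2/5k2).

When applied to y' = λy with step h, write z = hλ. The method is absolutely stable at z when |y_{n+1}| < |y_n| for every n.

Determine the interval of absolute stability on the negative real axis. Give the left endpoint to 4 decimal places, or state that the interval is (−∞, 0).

Test eqn y'=λy, z=hλ:
  k1=λy_n ⇒ h·k1=z·y_n;  k2=λ(1+12/13z)y_n ⇒ h·k2=z(1+12/13z)y_n
  y_{n+1}/y_n = 1 + 3/5z + 2/5z(1+12/13z) = 1 + z + 24/65z²
  so R(z) = 1 + z + 24/65z².

Need |R(x)|<1, x<0.
x=-0.41: |R|=0.6521
R=1: x+24/65x²=0 ⇒ x=−65/24=-2.7083; min R=1−1/(4·24/65)=0.3229>−1
Confirm numerically:
  x=-2.387: |R|=0.71679 <1
  x=-1.687: |R|=0.36382 <1
  x=-1.330: |R|=0.32313 <1
  x=-1.182: |R|=0.33386 <1
  x=-3.058: |R|=1.39481 >1
  x=-3.056: |R|=1.39230 >1
  x=-2.786: |R|=1.07989 >1
Stable set (-2.7083, 0).

z∈(-2.7083,0).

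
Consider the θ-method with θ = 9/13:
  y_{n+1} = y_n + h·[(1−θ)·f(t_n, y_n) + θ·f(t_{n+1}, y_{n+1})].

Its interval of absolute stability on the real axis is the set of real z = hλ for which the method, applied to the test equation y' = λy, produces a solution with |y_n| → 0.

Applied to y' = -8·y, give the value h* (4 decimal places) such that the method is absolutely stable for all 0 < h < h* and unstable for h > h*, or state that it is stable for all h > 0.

interval (−∞, 0). Any h>0 works for λ=-8.

Set f=λy, z=hλ:
  y_{n+1} = y_n + z·[4/13·y_n + 9/13·y_{n+1}] ⇒ (1 − 9/13z)y_{n+1} = (1 + 4/13z)y_n
  so R(z) = (1 + 4/13z)/(1 − 9/13z).

Boundary: |R(x)|=1, x<0.
x=-1.75: |R|=0.2087
x=-2: |R|=0.1613
x=-10: |R|=0.2621
x=-100: |R|=0.4239
θ=9/13≥1/2 ⇒ |1+4/13x|<|1−9/13x| ∀x<0 ⇒ stable on all of ℝ⁻.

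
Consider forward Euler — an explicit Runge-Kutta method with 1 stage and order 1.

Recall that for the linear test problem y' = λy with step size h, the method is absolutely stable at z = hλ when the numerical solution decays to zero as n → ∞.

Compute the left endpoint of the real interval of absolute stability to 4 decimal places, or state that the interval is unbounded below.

left endpoint -2.0000.

Set f=λy, z=hλ:
  order 1, 1-stage ⇒ R(z)=1+z
  (e.g. R(-1.25)=-0.25000, |R|=0.25000)

Find x<0 with |R(x)|<1.
x=-1.25: |R|=0.2500
|R(-1.29)|=0.2900 |R(-1.11)|=0.1100 |R(-0.58)|=0.4200
Bisect:
  x_lo=-2.7070 |R|=1.7070  x_hi=-0.1194 |R|=0.8806
  mid=-1.41323 |R|=0.41323 →hi
  mid=-2.06012 |R|=1.06012 →lo
  mid=-1.73667 |R|=0.73667 →hi
  mid=-1.89840 |R|=0.89840 →hi
  mid=-1.97926 |R|=0.97926 →hi
  mid=-2.01969 |R|=1.01969 →lo
  mid=-1.99947 |R|=0.99947 →hi
  mid=-2.00958 |R|=1.00958 →lo
  ...
  [-2.00011,-1.99995] ⇒ x*=-2.0000
Interval (-2.0000, 0).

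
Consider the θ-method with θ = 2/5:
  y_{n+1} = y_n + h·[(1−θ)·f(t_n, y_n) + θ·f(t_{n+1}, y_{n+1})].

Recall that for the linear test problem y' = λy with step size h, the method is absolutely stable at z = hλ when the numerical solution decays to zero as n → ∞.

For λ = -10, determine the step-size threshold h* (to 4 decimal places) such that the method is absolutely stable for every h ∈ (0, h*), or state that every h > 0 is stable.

(-10.0000,0); λ=-10 ⇒ h* = (10)/10 = 1.0000.

On y'=λy, z=hλ:
  y_{n+1} = y_n + z·[3/5·y_n + 2/5·y_{n+1}] ⇒ (1 − 2/5z)y_{n+1} = (1 + 3/5z)y_n
  Hence R(z) = (1 + 3/5z)/(1 − 2/5z).

Boundary: |R(x)|=1, x<0.
x=-0.8: |R|=0.3939
R=−1: 1+3/5x = −1+2/5x ⇒ -1/5x=2 ⇒ x=2/(-1/5)=-10.0000
Confirm numerically:
  x=-8.804: |R|=0.94710 <1
  x=-8.314: |R|=0.92205 <1
  x=-8.051: |R|=0.90764 <1
  x=-10.530: |R|=1.02034 >1
  x=-10.369: |R|=1.01434 >1
  x=-10.162: |R|=1.00640 >1
So |R|<1 on (-10.0000, 0).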